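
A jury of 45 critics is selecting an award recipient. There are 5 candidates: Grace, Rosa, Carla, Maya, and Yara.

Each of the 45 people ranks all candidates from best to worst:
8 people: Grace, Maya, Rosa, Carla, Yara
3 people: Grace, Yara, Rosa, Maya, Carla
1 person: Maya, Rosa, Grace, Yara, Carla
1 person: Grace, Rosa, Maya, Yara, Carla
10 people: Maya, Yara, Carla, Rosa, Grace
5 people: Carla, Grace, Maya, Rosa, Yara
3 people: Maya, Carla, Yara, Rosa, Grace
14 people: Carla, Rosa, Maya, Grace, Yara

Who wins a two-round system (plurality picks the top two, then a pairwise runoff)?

Round 1 first-place votes: Grace 12, Rosa 0, Carla 19, Maya 14, Yara 0. Carla and Maya advance.
Runoff: Carla is ranked above Maya on 19 ballots, Maya above Carla on 26.

Maya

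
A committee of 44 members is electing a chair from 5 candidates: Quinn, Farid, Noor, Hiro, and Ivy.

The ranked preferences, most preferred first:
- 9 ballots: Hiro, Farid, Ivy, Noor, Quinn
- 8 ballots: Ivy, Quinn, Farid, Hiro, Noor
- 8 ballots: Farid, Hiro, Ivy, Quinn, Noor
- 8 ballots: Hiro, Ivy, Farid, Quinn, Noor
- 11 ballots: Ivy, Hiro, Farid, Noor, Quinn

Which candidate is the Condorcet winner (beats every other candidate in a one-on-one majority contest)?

Hiro

Hiro vs Quinn: 36–8
Hiro vs Farid: 28–16
Hiro vs Noor: 44–0
Hiro vs Ivy: 25–19
Hiro beats every other candidate.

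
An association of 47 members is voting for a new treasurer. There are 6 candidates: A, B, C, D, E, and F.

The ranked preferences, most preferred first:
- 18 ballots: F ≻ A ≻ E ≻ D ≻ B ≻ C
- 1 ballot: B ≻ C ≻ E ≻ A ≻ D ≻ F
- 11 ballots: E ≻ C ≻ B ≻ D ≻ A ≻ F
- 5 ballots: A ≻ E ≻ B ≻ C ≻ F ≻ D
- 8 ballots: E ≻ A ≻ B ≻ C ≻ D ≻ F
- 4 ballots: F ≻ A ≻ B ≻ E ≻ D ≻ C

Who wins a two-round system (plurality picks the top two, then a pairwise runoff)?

E

Round 1 first-place votes: A 5, B 1, C 0, D 0, E 19, F 22. F and E advance.
Runoff: F is ranked above E on 22 ballots, E above F on 25.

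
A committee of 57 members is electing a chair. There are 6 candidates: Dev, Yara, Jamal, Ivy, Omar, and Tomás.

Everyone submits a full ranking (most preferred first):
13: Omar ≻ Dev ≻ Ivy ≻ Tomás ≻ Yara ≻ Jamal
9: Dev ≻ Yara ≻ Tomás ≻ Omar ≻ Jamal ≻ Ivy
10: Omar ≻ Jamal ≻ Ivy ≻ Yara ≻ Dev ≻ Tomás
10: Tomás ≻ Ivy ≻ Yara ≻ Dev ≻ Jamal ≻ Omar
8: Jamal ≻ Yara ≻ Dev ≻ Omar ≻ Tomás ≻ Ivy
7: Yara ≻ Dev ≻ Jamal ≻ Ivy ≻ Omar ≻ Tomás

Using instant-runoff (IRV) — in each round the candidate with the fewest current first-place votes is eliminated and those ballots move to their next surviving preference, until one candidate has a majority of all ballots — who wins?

Dev

Round 1: Dev 9, Yara 7, Jamal 8, Ivy 0, Omar 23, Tomás 10. Ivy eliminated.
Round 2: Dev 9, Yara 7, Jamal 8, Omar 23, Tomás 10. Yara eliminated.
Round 3: Dev 16, Jamal 8, Omar 23, Tomás 10. Jamal eliminated.
Round 4: Dev 24, Omar 23, Tomás 10. Tomás eliminated.
Round 5: Dev 34, Omar 23. Dev has a majority (≥29).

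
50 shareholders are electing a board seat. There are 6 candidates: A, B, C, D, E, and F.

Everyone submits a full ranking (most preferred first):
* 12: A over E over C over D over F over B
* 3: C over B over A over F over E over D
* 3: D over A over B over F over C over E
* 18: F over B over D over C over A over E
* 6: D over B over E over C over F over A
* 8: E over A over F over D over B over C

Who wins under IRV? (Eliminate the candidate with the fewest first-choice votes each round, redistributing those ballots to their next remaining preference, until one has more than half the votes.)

A

Round 1: A 12, B 0, C 3, D 9, E 8, F 18. B eliminated.
Round 2: A 12, C 3, D 9, E 8, F 18. C eliminated.
Round 3: A 15, D 9, E 8, F 18. E eliminated.
Round 4: A 23, D 9, F 18. D eliminated.
Round 5: A 26, F 24. A has a majority (≥26).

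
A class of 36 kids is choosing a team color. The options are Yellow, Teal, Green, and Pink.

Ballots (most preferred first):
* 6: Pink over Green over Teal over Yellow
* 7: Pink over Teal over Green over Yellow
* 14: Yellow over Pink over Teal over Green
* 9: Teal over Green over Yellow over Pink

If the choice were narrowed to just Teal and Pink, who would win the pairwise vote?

Pink

Teal is ranked above Pink on 9 ballots; Pink above Teal on 27.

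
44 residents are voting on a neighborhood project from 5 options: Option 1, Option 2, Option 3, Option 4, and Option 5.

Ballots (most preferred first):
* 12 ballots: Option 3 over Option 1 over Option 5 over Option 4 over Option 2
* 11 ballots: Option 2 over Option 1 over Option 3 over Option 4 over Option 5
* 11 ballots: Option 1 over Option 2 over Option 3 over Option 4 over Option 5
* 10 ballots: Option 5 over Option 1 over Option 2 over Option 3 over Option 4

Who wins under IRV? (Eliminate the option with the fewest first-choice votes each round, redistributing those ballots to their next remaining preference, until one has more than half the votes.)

Round 1: Option 1 11, Option 2 11, Option 3 12, Option 4 0, Option 5 10. Option 4 eliminated.
Round 2: Option 1 11, Option 2 11, Option 3 12, Option 5 10. Option 5 eliminated.
Round 3: Option 1 21, Option 2 11, Option 3 12. Option 2 eliminated.
Round 4: Option 1 32, Option 3 12. Option 1 has a majority (≥23).

Option 1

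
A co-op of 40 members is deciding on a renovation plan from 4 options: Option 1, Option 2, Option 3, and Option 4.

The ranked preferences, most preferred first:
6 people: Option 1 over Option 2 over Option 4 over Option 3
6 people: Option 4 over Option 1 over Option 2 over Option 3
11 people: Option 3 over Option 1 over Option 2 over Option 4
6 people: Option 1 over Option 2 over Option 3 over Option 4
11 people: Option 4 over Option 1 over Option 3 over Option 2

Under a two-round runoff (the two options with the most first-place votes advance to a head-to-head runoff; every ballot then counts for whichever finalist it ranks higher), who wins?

Round 1 first-place votes: Option 1 12, Option 2 0, Option 3 11, Option 4 17. Option 4 and Option 1 advance.
Runoff: Option 4 is ranked above Option 1 on 17 ballots, Option 1 above Option 4 on 23.

Option 1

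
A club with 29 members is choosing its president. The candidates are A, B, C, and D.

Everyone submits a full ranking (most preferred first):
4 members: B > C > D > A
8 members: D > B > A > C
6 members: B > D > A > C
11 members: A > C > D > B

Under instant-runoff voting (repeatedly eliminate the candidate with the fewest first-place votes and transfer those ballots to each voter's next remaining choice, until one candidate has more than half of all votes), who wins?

Round 1: A 11, B 10, C 0, D 8. C eliminated.
Round 2: A 11, B 10, D 8. D eliminated.
Round 3: A 11, B 18. B has a majority (≥15).

B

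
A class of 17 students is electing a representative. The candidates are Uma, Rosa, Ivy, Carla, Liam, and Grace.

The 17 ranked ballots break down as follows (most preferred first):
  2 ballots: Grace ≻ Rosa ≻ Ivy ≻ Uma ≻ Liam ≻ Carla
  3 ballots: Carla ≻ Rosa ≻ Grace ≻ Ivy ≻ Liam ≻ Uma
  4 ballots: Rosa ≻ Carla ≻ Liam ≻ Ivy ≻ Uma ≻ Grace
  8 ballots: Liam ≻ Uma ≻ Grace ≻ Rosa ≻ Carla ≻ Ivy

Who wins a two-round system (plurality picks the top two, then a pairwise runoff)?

Rosa

Round 1 first-place votes: Uma 0, Rosa 4, Ivy 0, Carla 3, Liam 8, Grace 2. Liam and Rosa advance.
Runoff: Liam is ranked above Rosa on 8 ballots, Rosa above Liam on 9.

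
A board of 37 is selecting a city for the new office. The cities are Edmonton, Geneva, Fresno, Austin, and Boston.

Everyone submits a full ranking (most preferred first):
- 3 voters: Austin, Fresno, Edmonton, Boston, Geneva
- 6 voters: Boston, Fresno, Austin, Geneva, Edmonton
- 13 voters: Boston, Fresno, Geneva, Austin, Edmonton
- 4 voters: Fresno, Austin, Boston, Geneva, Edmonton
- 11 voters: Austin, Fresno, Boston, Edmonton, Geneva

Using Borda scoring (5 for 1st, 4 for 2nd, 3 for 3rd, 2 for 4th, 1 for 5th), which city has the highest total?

Fresno

Edmonton: 3×3 + 6×1 + 13×1 + 4×1 + 11×2 = 54
Geneva: 3×1 + 6×2 + 13×3 + 4×2 + 11×1 = 73
Fresno: 3×4 + 6×4 + 13×4 + 4×5 + 11×4 = 152
Austin: 3×5 + 6×3 + 13×2 + 4×4 + 11×5 = 130
Boston: 3×2 + 6×5 + 13×5 + 4×3 + 11×3 = 146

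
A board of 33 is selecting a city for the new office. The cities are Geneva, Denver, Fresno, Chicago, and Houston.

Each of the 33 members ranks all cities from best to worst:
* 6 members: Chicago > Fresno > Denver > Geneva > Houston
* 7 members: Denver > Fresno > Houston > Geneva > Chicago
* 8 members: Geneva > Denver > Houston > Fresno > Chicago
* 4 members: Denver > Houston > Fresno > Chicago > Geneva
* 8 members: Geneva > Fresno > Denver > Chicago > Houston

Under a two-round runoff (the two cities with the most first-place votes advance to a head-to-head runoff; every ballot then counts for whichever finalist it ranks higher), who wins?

Denver

Round 1 first-place votes: Geneva 16, Denver 11, Fresno 0, Chicago 6, Houston 0. Geneva and Denver advance.
Runoff: Geneva is ranked above Denver on 16 ballots, Denver above Geneva on 17.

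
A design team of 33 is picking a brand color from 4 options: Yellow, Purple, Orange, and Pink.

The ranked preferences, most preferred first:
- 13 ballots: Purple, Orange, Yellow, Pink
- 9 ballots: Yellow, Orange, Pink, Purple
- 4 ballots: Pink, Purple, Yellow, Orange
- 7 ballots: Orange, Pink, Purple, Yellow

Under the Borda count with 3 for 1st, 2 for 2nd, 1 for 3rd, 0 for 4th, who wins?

Orange

Yellow: 13×1 + 9×3 + 4×1 + 7×0 = 44
Purple: 13×3 + 9×0 + 4×2 + 7×1 = 54
Orange: 13×2 + 9×2 + 4×0 + 7×3 = 65
Pink: 13×0 + 9×1 + 4×3 + 7×2 = 35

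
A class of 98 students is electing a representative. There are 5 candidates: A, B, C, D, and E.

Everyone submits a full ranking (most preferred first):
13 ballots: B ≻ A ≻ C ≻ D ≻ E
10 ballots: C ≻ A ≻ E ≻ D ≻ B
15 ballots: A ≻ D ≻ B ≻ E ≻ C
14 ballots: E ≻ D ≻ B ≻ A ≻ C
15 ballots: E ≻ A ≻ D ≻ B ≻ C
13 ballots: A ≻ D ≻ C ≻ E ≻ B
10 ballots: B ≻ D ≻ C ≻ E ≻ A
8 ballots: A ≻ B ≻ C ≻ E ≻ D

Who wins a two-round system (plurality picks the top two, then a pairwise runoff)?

A

Round 1 first-place votes: A 36, B 23, C 10, D 0, E 29. A and E advance.
Runoff: A is ranked above E on 59 ballots, E above A on 39.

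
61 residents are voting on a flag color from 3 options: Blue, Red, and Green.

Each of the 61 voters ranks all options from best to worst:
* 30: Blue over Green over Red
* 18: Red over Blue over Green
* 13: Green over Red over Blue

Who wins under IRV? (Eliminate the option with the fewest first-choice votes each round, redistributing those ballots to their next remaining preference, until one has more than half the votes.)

Red

Round 1: Blue 30, Red 18, Green 13. Green eliminated.
Round 2: Blue 30, Red 31. Red has a majority (≥31).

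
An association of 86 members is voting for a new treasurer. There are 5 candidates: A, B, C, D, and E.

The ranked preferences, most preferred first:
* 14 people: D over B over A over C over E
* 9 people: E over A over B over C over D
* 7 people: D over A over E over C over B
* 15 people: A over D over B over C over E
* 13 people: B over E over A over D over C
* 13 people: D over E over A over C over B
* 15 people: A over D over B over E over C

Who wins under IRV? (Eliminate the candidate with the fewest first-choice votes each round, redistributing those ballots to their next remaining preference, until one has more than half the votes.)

A

Round 1: A 30, B 13, C 0, D 34, E 9. C eliminated.
Round 2: A 30, B 13, D 34, E 9. E eliminated.
Round 3: A 39, B 13, D 34. B eliminated.
Round 4: A 52, D 34. A has a majority (≥44).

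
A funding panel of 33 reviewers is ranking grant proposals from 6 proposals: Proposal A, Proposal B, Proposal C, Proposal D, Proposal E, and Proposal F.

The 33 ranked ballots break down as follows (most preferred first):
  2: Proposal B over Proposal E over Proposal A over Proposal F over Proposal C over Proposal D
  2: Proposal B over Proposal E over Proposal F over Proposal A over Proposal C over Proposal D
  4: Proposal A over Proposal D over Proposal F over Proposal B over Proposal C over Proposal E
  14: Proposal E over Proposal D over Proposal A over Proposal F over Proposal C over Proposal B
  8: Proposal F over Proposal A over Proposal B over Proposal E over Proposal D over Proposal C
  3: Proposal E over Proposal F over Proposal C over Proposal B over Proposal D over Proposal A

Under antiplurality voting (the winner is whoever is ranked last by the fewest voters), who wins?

Last-place votes: Proposal A 3, Proposal B 14, Proposal C 8, Proposal D 4, Proposal E 4, Proposal F 0.

Proposal F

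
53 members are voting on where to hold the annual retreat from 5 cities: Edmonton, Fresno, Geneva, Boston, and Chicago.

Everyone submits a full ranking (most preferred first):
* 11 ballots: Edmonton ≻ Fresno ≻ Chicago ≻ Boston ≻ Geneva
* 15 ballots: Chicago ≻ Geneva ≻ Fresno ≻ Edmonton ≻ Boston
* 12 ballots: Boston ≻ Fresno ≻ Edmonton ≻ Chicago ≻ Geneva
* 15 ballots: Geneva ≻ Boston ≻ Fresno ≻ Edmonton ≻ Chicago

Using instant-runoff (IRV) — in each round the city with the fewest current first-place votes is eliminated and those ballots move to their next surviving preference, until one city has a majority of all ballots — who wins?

Round 1: Edmonton 11, Fresno 0, Geneva 15, Boston 12, Chicago 15. Fresno eliminated.
Round 2: Edmonton 11, Geneva 15, Boston 12, Chicago 15. Edmonton eliminated.
Round 3: Geneva 15, Boston 12, Chicago 26. Boston eliminated.
Round 4: Geneva 15, Chicago 38. Chicago has a majority (≥27).

Chicago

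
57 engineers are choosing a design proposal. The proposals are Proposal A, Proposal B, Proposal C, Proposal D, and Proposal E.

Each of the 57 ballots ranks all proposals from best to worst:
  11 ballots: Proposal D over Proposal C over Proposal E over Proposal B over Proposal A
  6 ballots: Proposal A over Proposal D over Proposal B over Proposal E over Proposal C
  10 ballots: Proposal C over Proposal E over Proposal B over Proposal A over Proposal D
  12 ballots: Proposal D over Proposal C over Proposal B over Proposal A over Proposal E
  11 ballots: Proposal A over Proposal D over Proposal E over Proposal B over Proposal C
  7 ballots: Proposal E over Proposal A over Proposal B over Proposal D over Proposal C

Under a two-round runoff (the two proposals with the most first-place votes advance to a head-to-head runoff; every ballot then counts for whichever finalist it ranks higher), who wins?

Proposal A

Round 1 first-place votes: Proposal A 17, Proposal B 0, Proposal C 10, Proposal D 23, Proposal E 7. Proposal D and Proposal A advance.
Runoff: Proposal D is ranked above Proposal A on 23 ballots, Proposal A above Proposal D on 34.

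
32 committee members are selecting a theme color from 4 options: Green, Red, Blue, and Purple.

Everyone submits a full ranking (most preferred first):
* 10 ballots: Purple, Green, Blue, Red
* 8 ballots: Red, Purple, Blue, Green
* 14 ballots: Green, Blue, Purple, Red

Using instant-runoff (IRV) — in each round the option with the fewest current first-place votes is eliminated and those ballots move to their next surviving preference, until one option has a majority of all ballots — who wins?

Purple

Round 1: Green 14, Red 8, Blue 0, Purple 10. Blue eliminated.
Round 2: Green 14, Red 8, Purple 10. Red eliminated.
Round 3: Green 14, Purple 18. Purple has a majority (≥17).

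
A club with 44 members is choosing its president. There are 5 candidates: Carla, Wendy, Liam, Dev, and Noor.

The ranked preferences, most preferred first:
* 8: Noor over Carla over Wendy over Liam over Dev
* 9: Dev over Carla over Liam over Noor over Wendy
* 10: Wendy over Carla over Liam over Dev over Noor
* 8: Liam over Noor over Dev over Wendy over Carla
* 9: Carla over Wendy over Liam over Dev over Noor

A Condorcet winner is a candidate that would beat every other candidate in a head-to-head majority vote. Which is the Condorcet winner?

Carla

Carla vs Wendy: 26–18
Carla vs Liam: 36–8
Carla vs Dev: 27–17
Carla vs Noor: 28–16
Carla beats every other candidate.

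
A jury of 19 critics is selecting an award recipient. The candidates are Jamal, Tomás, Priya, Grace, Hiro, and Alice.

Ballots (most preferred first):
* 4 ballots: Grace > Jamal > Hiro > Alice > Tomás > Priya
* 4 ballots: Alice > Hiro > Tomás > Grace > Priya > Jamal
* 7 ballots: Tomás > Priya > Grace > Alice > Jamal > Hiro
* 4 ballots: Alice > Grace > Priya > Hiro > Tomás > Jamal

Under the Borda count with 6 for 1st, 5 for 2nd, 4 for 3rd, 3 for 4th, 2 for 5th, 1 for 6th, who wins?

Grace

Jamal: 4×5 + 4×1 + 7×2 + 4×1 = 42
Tomás: 4×2 + 4×4 + 7×6 + 4×2 = 74
Priya: 4×1 + 4×2 + 7×5 + 4×4 = 63
Grace: 4×6 + 4×3 + 7×4 + 4×5 = 84
Hiro: 4×4 + 4×5 + 7×1 + 4×3 = 55
Alice: 4×3 + 4×6 + 7×3 + 4×6 = 81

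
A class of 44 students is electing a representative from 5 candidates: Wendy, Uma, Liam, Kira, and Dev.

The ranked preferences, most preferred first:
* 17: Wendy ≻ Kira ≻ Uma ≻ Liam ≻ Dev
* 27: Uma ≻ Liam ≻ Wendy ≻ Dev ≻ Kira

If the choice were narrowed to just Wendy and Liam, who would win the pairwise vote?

Wendy is ranked above Liam on 17 ballots; Liam above Wendy on 27.

Liam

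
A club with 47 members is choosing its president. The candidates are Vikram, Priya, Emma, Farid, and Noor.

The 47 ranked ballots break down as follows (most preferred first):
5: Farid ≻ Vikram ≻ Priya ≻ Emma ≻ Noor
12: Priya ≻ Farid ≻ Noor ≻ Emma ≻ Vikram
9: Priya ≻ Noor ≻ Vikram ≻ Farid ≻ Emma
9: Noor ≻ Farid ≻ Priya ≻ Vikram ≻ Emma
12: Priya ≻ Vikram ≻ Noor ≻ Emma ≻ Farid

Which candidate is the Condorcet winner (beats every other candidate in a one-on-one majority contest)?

Priya

Priya vs Vikram: 42–5
Priya vs Emma: 47–0
Priya vs Farid: 33–14
Priya vs Noor: 38–9
Priya beats every other candidate.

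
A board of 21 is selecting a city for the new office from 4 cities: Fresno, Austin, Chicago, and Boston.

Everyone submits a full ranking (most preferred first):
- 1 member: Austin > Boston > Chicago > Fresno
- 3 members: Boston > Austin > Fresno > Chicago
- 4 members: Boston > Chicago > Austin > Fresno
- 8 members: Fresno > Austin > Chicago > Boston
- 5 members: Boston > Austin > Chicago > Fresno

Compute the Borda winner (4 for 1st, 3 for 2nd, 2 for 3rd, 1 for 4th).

Austin

Fresno: 1×1 + 3×2 + 4×1 + 8×4 + 5×1 = 48
Austin: 1×4 + 3×3 + 4×2 + 8×3 + 5×3 = 60
Chicago: 1×2 + 3×1 + 4×3 + 8×2 + 5×2 = 43
Boston: 1×3 + 3×4 + 4×4 + 8×1 + 5×4 = 59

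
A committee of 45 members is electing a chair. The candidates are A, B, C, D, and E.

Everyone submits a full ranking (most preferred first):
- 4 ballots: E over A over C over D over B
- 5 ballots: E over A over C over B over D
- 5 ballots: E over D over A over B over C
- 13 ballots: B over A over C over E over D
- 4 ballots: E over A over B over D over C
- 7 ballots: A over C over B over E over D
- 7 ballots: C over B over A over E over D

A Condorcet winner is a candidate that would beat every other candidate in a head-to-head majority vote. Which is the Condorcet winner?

A

A vs B: 25–20
A vs C: 38–7
A vs D: 40–5
A vs E: 27–18
A beats every other candidate.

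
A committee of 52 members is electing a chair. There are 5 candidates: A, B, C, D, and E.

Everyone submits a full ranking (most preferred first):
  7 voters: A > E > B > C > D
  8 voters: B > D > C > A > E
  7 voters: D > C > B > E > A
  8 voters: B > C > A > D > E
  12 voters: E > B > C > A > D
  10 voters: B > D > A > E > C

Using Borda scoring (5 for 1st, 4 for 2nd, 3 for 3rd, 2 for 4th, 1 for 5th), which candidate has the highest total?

A: 7×5 + 8×2 + 7×1 + 8×3 + 12×2 + 10×3 = 136
B: 7×3 + 8×5 + 7×3 + 8×5 + 12×4 + 10×5 = 220
C: 7×2 + 8×3 + 7×4 + 8×4 + 12×3 + 10×1 = 144
D: 7×1 + 8×4 + 7×5 + 8×2 + 12×1 + 10×4 = 142
E: 7×4 + 8×1 + 7×2 + 8×1 + 12×5 + 10×2 = 138

B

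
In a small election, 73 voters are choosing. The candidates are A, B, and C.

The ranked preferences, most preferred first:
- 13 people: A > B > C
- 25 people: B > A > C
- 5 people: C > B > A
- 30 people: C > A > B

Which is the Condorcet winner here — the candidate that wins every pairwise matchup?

A vs B: 43–30
A vs C: 38–35
A beats every other candidate.

A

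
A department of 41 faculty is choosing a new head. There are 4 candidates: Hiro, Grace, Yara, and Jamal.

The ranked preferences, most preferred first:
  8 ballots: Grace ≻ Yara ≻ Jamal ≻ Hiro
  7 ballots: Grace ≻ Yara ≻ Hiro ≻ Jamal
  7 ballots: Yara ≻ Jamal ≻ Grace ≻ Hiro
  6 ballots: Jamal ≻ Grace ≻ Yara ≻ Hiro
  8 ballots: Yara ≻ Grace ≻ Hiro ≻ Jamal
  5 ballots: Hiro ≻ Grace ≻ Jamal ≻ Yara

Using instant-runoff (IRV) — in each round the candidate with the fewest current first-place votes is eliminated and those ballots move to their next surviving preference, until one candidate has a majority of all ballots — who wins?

Round 1: Hiro 5, Grace 15, Yara 15, Jamal 6. Hiro eliminated.
Round 2: Grace 20, Yara 15, Jamal 6. Jamal eliminated.
Round 3: Grace 26, Yara 15. Grace has a majority (≥21).

Grace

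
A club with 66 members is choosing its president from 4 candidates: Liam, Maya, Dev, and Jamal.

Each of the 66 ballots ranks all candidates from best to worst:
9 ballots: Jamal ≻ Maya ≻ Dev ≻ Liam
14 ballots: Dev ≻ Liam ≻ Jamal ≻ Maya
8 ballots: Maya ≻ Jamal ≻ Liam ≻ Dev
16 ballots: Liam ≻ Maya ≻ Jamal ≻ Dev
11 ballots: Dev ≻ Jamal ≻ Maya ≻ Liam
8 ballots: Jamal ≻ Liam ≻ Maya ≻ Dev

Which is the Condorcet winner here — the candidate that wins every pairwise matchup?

Jamal

Jamal vs Liam: 36–30
Jamal vs Maya: 42–24
Jamal vs Dev: 41–25
Jamal beats every other candidate.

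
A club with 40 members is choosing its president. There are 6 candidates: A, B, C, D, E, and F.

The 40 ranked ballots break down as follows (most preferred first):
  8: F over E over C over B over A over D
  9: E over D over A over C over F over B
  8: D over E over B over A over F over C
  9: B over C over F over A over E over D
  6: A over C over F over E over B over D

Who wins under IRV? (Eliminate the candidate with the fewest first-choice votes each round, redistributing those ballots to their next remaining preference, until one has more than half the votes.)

Round 1: A 6, B 9, C 0, D 8, E 9, F 8. C eliminated.
Round 2: A 6, B 9, D 8, E 9, F 8. A eliminated.
Round 3: B 9, D 8, E 9, F 14. D eliminated.
Round 4: B 9, E 17, F 14. B eliminated.
Round 5: E 17, F 23. F has a majority (≥21).

F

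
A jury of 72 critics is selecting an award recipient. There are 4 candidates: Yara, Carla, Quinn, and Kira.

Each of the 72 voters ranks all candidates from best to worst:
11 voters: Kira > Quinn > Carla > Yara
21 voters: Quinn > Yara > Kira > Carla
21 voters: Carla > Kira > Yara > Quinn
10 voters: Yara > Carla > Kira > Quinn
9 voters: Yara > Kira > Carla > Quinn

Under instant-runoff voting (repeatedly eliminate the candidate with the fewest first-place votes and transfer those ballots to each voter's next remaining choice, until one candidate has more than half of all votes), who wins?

Carla

Round 1: Yara 19, Carla 21, Quinn 21, Kira 11. Kira eliminated.
Round 2: Yara 19, Carla 21, Quinn 32. Yara eliminated.
Round 3: Carla 40, Quinn 32. Carla has a majority (≥37).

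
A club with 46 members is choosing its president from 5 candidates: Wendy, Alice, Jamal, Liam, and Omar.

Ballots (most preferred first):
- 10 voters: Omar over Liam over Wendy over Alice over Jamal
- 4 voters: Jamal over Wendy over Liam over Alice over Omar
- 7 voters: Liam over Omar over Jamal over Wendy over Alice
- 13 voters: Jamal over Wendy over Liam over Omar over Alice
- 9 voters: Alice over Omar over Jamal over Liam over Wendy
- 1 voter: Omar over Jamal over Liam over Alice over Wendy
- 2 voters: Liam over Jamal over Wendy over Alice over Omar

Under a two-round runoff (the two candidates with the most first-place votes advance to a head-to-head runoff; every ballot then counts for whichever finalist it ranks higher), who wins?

Round 1 first-place votes: Wendy 0, Alice 9, Jamal 17, Liam 9, Omar 11. Jamal and Omar advance.
Runoff: Jamal is ranked above Omar on 19 ballots, Omar above Jamal on 27.

Omar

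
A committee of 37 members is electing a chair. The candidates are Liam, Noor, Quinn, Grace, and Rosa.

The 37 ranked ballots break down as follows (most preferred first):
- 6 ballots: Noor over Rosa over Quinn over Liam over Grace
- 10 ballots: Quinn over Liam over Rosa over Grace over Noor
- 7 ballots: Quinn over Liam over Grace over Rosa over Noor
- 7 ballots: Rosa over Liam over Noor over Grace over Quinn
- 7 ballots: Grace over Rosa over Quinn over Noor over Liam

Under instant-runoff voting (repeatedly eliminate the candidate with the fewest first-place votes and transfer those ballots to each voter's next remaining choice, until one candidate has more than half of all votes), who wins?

Rosa

Round 1: Liam 0, Noor 6, Quinn 17, Grace 7, Rosa 7. Liam eliminated.
Round 2: Noor 6, Quinn 17, Grace 7, Rosa 7. Noor eliminated.
Round 3: Quinn 17, Grace 7, Rosa 13. Grace eliminated.
Round 4: Quinn 17, Rosa 20. Rosa has a majority (≥19).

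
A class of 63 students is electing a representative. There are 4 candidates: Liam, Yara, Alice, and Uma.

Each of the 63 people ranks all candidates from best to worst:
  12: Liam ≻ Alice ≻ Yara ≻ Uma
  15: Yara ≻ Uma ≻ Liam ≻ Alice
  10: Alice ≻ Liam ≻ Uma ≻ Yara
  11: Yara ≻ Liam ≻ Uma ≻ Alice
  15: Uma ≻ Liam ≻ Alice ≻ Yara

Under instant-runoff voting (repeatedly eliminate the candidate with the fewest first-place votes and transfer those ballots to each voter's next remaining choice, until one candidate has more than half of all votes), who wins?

Round 1: Liam 12, Yara 26, Alice 10, Uma 15. Alice eliminated.
Round 2: Liam 22, Yara 26, Uma 15. Uma eliminated.
Round 3: Liam 37, Yara 26. Liam has a majority (≥32).

Liam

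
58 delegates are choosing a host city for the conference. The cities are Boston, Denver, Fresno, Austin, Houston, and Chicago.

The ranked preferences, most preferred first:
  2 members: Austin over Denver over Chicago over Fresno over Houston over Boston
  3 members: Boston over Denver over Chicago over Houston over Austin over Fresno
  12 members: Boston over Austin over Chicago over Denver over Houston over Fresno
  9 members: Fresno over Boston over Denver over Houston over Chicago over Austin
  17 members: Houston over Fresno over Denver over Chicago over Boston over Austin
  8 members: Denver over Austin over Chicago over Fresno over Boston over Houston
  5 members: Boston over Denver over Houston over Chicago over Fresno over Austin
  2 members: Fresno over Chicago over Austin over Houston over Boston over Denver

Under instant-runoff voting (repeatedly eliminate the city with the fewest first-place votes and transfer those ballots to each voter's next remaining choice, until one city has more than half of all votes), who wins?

Fresno

Round 1: Boston 20, Denver 8, Fresno 11, Austin 2, Houston 17, Chicago 0. Chicago eliminated.
Round 2: Boston 20, Denver 8, Fresno 11, Austin 2, Houston 17. Austin eliminated.
Round 3: Boston 20, Denver 10, Fresno 11, Houston 17. Denver eliminated.
Round 4: Boston 20, Fresno 21, Houston 17. Houston eliminated.
Round 5: Boston 20, Fresno 38. Fresno has a majority (≥30).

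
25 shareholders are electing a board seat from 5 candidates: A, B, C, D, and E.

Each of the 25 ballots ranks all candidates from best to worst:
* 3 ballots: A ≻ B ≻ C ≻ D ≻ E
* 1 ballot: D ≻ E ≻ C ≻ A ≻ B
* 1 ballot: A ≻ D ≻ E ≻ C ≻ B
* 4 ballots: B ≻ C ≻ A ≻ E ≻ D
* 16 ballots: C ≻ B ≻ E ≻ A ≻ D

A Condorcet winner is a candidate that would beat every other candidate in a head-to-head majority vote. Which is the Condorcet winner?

C vs A: 21–4
C vs B: 18–7
C vs D: 23–2
C vs E: 23–2
C beats every other candidate.

C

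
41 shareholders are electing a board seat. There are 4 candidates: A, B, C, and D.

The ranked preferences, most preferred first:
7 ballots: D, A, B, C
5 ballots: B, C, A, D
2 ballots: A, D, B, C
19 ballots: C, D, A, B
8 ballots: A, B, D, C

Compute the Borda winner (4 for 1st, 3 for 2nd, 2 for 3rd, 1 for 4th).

A: 7×3 + 5×2 + 2×4 + 19×2 + 8×4 = 109
B: 7×2 + 5×4 + 2×2 + 19×1 + 8×3 = 81
C: 7×1 + 5×3 + 2×1 + 19×4 + 8×1 = 108
D: 7×4 + 5×1 + 2×3 + 19×3 + 8×2 = 112

D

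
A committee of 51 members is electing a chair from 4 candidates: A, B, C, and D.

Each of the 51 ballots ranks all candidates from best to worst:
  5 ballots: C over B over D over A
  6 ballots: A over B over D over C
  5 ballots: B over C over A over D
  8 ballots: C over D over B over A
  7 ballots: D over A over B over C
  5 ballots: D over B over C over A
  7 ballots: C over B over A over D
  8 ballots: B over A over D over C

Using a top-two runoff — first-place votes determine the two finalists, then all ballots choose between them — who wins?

B

Round 1 first-place votes: A 6, B 13, C 20, D 12. C and B advance.
Runoff: C is ranked above B on 20 ballots, B above C on 31.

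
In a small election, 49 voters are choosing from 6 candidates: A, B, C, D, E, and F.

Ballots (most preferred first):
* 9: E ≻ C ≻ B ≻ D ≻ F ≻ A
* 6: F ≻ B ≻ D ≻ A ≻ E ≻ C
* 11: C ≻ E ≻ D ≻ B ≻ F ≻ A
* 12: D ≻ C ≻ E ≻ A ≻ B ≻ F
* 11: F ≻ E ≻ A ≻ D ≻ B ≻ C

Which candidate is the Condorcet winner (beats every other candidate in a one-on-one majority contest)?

E

E vs A: 43–6
E vs B: 43–6
E vs C: 26–23
E vs D: 31–18
E vs F: 32–17
E beats every other candidate.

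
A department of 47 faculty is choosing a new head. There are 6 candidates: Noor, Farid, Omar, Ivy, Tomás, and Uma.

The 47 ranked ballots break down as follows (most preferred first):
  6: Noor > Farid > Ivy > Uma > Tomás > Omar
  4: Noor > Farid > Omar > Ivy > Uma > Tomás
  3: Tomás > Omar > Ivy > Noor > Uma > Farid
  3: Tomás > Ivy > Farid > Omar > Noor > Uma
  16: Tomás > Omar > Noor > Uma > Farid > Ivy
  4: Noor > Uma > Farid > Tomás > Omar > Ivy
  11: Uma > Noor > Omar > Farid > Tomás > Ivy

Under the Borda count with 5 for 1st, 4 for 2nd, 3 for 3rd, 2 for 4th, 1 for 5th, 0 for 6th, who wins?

Noor: 6×5 + 4×5 + 3×2 + 3×1 + 16×3 + 4×5 + 11×4 = 171
Farid: 6×4 + 4×4 + 3×0 + 3×3 + 16×1 + 4×3 + 11×2 = 99
Omar: 6×0 + 4×3 + 3×4 + 3×2 + 16×4 + 4×1 + 11×3 = 131
Ivy: 6×3 + 4×2 + 3×3 + 3×4 + 16×0 + 4×0 + 11×0 = 47
Tomás: 6×1 + 4×0 + 3×5 + 3×5 + 16×5 + 4×2 + 11×1 = 135
Uma: 6×2 + 4×1 + 3×1 + 3×0 + 16×2 + 4×4 + 11×5 = 122

Noor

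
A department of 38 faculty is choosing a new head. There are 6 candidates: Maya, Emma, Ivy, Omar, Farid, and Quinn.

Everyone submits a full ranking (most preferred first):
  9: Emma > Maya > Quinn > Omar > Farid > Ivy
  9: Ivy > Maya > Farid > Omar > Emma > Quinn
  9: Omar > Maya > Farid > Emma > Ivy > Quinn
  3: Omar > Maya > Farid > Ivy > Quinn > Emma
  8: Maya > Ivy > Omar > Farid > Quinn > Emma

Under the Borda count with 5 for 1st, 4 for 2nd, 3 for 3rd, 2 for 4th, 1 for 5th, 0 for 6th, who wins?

Maya: 9×4 + 9×4 + 9×4 + 3×4 + 8×5 = 160
Emma: 9×5 + 9×1 + 9×2 + 3×0 + 8×0 = 72
Ivy: 9×0 + 9×5 + 9×1 + 3×2 + 8×4 = 92
Omar: 9×2 + 9×2 + 9×5 + 3×5 + 8×3 = 120
Farid: 9×1 + 9×3 + 9×3 + 3×3 + 8×2 = 88
Quinn: 9×3 + 9×0 + 9×0 + 3×1 + 8×1 = 38

Maya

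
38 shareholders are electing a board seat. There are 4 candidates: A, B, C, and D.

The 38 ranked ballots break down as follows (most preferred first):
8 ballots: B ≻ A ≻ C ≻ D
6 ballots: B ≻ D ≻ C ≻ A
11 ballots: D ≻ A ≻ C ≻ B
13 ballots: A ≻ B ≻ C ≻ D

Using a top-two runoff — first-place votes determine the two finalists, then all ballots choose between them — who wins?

A

Round 1 first-place votes: A 13, B 14, C 0, D 11. B and A advance.
Runoff: B is ranked above A on 14 ballots, A above B on 24.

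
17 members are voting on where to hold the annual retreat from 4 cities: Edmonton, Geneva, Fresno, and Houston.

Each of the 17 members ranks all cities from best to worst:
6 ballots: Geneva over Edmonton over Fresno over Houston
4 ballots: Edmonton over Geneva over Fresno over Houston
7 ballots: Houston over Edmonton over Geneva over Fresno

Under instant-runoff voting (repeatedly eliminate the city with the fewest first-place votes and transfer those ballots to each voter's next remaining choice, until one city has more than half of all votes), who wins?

Geneva

Round 1: Edmonton 4, Geneva 6, Fresno 0, Houston 7. Fresno eliminated.
Round 2: Edmonton 4, Geneva 6, Houston 7. Edmonton eliminated.
Round 3: Geneva 10, Houston 7. Geneva has a majority (≥9).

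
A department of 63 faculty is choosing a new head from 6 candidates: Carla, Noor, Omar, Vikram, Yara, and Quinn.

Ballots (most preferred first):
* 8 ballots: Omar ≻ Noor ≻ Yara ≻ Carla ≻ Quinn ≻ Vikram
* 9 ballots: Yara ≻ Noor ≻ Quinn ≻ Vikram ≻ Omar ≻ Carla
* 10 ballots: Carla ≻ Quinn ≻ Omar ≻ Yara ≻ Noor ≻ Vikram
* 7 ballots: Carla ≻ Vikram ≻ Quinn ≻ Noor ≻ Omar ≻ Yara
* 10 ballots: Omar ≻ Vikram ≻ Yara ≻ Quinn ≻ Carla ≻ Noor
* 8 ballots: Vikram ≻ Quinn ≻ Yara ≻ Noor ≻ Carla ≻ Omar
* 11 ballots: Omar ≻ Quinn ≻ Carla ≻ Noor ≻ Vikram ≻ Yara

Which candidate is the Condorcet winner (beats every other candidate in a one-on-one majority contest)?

Quinn vs Carla: 38–25
Quinn vs Noor: 46–17
Quinn vs Omar: 34–29
Quinn vs Vikram: 38–25
Quinn vs Yara: 36–27
Quinn beats every other candidate.

Quinn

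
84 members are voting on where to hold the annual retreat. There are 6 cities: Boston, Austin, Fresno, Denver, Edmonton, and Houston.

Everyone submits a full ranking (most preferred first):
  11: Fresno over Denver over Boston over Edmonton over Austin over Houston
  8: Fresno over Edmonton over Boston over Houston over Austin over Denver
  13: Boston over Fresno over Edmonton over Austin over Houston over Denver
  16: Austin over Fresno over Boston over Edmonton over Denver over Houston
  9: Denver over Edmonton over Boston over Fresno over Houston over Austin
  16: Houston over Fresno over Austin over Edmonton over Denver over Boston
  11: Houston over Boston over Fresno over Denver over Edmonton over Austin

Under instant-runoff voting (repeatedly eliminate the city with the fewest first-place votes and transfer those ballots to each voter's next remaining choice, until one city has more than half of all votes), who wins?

Fresno

Round 1: Boston 13, Austin 16, Fresno 19, Denver 9, Edmonton 0, Houston 27. Edmonton eliminated.
Round 2: Boston 13, Austin 16, Fresno 19, Denver 9, Houston 27. Denver eliminated.
Round 3: Boston 22, Austin 16, Fresno 19, Houston 27. Austin eliminated.
Round 4: Boston 22, Fresno 35, Houston 27. Boston eliminated.
Round 5: Fresno 57, Houston 27. Fresno has a majority (≥43).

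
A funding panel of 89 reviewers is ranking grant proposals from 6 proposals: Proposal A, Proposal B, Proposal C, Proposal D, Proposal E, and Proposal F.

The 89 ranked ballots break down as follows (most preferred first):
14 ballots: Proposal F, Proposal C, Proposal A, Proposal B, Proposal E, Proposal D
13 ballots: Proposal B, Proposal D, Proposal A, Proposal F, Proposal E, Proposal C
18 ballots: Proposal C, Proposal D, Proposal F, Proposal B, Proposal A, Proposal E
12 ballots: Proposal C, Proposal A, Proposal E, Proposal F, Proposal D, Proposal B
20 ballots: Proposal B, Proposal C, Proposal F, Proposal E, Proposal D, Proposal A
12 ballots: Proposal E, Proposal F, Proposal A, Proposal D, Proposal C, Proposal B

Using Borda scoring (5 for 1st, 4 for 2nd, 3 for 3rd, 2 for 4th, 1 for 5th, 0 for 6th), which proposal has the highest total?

Proposal A: 14×3 + 13×3 + 18×1 + 12×4 + 20×0 + 12×3 = 183
Proposal B: 14×2 + 13×5 + 18×2 + 12×0 + 20×5 + 12×0 = 229
Proposal C: 14×4 + 13×0 + 18×5 + 12×5 + 20×4 + 12×1 = 298
Proposal D: 14×0 + 13×4 + 18×4 + 12×1 + 20×1 + 12×2 = 180
Proposal E: 14×1 + 13×1 + 18×0 + 12×3 + 20×2 + 12×5 = 163
Proposal F: 14×5 + 13×2 + 18×3 + 12×2 + 20×3 + 12×4 = 282

Proposal C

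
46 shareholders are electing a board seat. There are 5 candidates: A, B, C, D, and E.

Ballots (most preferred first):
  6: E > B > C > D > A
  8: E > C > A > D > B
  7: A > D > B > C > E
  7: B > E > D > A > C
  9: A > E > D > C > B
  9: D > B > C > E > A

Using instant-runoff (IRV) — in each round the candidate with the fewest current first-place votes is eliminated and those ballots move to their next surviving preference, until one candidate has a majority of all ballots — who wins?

E

Round 1: A 16, B 7, C 0, D 9, E 14. C eliminated.
Round 2: A 16, B 7, D 9, E 14. B eliminated.
Round 3: A 16, D 9, E 21. D eliminated.
Round 4: A 16, E 30. E has a majority (≥24).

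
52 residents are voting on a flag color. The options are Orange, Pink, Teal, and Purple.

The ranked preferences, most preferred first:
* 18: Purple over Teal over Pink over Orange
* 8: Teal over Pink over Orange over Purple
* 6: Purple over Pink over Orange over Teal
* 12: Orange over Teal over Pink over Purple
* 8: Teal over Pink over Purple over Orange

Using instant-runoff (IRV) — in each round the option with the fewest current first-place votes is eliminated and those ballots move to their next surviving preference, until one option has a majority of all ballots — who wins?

Round 1: Orange 12, Pink 0, Teal 16, Purple 24. Pink eliminated.
Round 2: Orange 12, Teal 16, Purple 24. Orange eliminated.
Round 3: Teal 28, Purple 24. Teal has a majority (≥27).

Teal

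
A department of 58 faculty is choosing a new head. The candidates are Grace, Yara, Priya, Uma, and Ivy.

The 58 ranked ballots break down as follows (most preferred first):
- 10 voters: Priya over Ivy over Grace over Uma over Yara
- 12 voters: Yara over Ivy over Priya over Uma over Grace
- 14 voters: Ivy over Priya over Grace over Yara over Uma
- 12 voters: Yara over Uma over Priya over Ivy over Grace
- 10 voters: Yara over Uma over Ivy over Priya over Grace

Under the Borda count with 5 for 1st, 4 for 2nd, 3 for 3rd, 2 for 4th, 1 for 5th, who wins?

Grace: 10×3 + 12×1 + 14×3 + 12×1 + 10×1 = 106
Yara: 10×1 + 12×5 + 14×2 + 12×5 + 10×5 = 208
Priya: 10×5 + 12×3 + 14×4 + 12×3 + 10×2 = 198
Uma: 10×2 + 12×2 + 14×1 + 12×4 + 10×4 = 146
Ivy: 10×4 + 12×4 + 14×5 + 12×2 + 10×3 = 212

Ivy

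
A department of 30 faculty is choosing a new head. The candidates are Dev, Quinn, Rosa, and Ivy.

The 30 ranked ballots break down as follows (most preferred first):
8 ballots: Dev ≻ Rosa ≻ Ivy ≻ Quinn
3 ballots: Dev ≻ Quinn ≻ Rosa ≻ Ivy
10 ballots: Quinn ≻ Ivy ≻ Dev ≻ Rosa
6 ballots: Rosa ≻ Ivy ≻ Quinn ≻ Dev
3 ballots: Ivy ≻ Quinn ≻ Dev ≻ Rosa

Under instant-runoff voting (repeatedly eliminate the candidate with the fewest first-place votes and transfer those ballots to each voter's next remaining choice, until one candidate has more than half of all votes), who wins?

Quinn

Round 1: Dev 11, Quinn 10, Rosa 6, Ivy 3. Ivy eliminated.
Round 2: Dev 11, Quinn 13, Rosa 6. Rosa eliminated.
Round 3: Dev 11, Quinn 19. Quinn has a majority (≥16).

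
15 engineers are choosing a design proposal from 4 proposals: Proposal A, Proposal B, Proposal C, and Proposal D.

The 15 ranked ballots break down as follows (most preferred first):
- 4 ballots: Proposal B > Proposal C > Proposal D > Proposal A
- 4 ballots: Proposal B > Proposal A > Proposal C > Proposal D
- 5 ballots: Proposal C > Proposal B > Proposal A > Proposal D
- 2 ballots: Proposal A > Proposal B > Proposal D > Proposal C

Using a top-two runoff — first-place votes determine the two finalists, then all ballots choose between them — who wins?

Proposal B

Round 1 first-place votes: Proposal A 2, Proposal B 8, Proposal C 5, Proposal D 0. Proposal B and Proposal C advance.
Runoff: Proposal B is ranked above Proposal C on 10 ballots, Proposal C above Proposal B on 5.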